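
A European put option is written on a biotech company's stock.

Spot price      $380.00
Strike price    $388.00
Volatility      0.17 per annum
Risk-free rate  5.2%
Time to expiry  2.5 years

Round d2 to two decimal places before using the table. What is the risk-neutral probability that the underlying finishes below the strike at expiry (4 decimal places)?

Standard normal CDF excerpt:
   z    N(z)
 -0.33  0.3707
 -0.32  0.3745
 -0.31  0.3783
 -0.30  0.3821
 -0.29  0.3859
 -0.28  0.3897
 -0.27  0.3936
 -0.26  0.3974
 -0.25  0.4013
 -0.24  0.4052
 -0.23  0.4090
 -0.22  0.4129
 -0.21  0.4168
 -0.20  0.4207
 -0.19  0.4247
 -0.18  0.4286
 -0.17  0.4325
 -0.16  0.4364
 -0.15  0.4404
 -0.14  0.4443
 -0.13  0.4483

0.3936

σ√T = 0.17·√2.5 = 0.2688
d₁ = [ln(380/388) + (0.052 + ½·0.17²)·2.5] / (σ√T) = (-0.0208 + 0.1661) / 0.2688 = 0.5405 ≈ 0.54
d₂ = 0.5405 − 0.2688 = 0.2717 ≈ 0.27
Pr(exercise) under Q = N(−d₂) = N(-0.27) = 0.3936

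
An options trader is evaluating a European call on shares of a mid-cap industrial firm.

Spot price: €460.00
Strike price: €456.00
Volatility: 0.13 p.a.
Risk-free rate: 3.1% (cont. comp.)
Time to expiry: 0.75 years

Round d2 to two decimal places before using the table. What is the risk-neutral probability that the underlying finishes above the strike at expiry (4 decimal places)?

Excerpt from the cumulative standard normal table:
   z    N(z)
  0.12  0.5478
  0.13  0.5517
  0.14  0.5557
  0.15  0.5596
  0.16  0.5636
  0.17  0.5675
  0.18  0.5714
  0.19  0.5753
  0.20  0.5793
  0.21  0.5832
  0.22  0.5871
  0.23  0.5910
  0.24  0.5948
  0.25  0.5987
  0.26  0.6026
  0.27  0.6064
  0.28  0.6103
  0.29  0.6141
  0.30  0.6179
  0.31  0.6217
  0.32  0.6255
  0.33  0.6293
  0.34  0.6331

σ√T = 0.13 × 0.8660 = 0.1126
ln(S/K) + (r + σ²/2)T = ln(460/456) + (0.031 + 0.13²/2)·0.75 = 0.0087 + 0.0296 = 0.0383
d₁ = 0.0383 / 0.1126 = 0.3404 ≈ 0.34
d₂ = d₁ − σ√T = 0.3404 − 0.1126 = 0.2278 ≈ 0.23
Pr(exercise) under Q = N(d₂) = 0.5910

0.5910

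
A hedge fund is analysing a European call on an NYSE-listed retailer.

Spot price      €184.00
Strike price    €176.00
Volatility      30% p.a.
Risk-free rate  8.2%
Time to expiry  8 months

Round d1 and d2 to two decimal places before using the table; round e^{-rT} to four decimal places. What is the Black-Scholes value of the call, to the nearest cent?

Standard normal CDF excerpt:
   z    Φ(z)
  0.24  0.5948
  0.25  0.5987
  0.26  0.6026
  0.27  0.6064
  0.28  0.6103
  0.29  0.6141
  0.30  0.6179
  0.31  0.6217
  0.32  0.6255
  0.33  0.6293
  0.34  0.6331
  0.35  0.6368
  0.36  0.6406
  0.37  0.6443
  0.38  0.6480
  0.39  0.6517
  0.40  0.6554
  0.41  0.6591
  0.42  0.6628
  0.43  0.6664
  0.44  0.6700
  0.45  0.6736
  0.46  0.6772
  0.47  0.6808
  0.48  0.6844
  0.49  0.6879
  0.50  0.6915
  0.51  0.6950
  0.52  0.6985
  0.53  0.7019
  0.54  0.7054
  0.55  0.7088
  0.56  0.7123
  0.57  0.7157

σ√T = 0.3·√0.6667 = 0.2449
ln(S/K) + (r + σ²/2)T = ln(184/176) + (0.082 + 0.3²/2)·0.6667 = 0.0445 + 0.0847 = 0.1291
d₁ = 0.1291 / 0.2449 = 0.5271 which rounds to 0.53
d₂ = d₁ − σ√T = 0.5271 − 0.2449 = 0.2822 which rounds to 0.28
exp(−rT) = exp(−0.082·0.6667) = 0.9468
N(d₁) = N(0.53) = 0.7019;  N(d₂) = N(0.28) = 0.6103
C = 184·0.7019 − 176·0.9468·0.6103 = 129.1496 − 101.6984 = 27.4512

€27.45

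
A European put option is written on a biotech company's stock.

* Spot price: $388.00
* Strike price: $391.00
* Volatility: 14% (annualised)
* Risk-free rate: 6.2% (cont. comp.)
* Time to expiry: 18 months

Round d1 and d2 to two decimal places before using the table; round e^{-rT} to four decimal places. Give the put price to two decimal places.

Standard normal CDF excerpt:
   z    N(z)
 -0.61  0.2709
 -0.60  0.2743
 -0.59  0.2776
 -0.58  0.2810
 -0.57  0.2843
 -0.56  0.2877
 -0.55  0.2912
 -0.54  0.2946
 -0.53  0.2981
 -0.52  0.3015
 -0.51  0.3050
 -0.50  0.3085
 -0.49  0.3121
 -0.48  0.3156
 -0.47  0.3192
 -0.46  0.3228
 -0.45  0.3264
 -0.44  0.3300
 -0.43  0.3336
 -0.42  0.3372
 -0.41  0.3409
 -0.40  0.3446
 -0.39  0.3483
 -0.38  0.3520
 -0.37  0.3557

T = 1.5;  σ√T = 0.1715
d₁ = [ln(388/391) + (0.062 + ½·0.14²)·1.5] / (σ√T) = (-0.0077 + 0.1077) / 0.1715 = 0.5832 which rounds to 0.58
d₂ = 0.5832 − 0.1715 = 0.4117 which rounds to 0.41
exp(−rT) = exp(−0.062·1.5) = 0.9112
N(−d₂) = N(-0.41) = 0.3409;  N(−d₁) = N(-0.58) = 0.2810
P = 391·0.9112·0.3409 − 388·0.2810 = 121.4556 − 109.0280 = 12.4276

$12.43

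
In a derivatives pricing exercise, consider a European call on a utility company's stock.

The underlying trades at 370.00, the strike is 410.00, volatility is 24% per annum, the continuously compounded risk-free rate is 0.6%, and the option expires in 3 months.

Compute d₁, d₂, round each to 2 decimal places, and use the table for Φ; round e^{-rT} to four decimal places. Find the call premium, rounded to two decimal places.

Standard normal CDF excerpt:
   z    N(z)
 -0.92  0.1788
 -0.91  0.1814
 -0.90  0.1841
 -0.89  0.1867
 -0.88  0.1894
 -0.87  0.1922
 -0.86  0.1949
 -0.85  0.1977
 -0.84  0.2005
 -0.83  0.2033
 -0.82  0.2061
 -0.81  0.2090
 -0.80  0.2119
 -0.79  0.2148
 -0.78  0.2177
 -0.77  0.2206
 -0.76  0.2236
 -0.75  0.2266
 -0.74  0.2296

σ√T = 0.24 × 0.5000 = 0.1200
d₁ = [ln(370/410) + (0.006 + 0.24²/2)·0.25] / 0.1200 = [-0.1027 + 0.0087] / 0.1200 = -0.7830 which rounds to -0.78
d₂ = d₁ − σ√T = -0.7830 − 0.1200 = -0.9030 which rounds to -0.90
e^(−rT) = e^(−0.006·0.25) = 0.9985
N(d₁) = N(-0.78) = 0.2177;  N(d₂) = N(-0.90) = 0.1841
C = 370·0.2177 − 410·0.9985·0.1841 = 80.5490 − 75.3678 = 5.1812

5.18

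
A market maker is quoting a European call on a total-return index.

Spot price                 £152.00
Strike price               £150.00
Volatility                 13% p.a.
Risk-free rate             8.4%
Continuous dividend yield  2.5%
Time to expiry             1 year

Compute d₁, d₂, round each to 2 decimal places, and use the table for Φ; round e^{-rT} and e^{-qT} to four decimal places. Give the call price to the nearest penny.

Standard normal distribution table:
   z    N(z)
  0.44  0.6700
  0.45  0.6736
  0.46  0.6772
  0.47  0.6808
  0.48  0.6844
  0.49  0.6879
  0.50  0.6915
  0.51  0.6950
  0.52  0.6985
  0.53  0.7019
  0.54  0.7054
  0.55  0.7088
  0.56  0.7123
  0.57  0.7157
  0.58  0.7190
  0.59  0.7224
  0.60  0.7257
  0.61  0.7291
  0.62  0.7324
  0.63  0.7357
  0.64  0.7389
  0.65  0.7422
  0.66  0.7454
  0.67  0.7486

σ√T = 0.13·√1 = 0.1300
ln(S/K) + (r − q + σ²/2)T = ln(152/150) + (0.084 − 0.025 + 0.13²/2)·1 = 0.0132 + 0.0675 = 0.0807
d₁ = 0.0807 / 0.1300 = 0.6207 ≈ 0.62
d₂ = d₁ − σ√T = 0.6207 − 0.1300 = 0.4907 ≈ 0.49
exp(−qT) = exp(−0.025·1) = 0.9753;  exp(−rT) = exp(−0.084·1) = 0.9194
N(d₁) = N(0.62) = 0.7324;  N(d₂) = N(0.49) = 0.6879
C = 152·0.9753·0.7324 − 150·0.9194·0.6879 = 108.5751 − 94.8683 = 13.7068

£13.71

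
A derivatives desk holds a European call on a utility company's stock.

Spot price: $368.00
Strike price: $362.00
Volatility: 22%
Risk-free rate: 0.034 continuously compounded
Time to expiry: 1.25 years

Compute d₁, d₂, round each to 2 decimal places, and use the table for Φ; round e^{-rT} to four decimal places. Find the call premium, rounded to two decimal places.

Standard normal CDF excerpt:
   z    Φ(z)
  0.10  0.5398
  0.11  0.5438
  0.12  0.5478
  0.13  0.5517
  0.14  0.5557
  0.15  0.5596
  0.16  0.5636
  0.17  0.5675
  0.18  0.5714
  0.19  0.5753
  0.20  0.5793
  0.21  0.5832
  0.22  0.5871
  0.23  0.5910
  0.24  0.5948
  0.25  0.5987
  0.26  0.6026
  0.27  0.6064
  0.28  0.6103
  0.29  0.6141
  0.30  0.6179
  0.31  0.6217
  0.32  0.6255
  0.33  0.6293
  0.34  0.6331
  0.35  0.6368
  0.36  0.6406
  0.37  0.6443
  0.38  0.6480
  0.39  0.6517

σ√T = 0.22 × 1.1180 = 0.2460
d₁ = [ln(368/362) + (0.034 + 0.22²/2)·1.25] / 0.2460 = [0.0164 + 0.0728] / 0.2460 = 0.3626 which rounds to 0.36
d₂ = d₁ − σ√T = 0.3626 − 0.2460 = 0.1166 which rounds to 0.12
exp(−rT) = exp(−0.034·1.25) = 0.9584
N(d₁) = N(0.36) = 0.6406;  N(d₂) = N(0.12) = 0.5478
C = 368·0.6406 − 362·0.9584·0.5478 = 235.7408 − 190.0542 = 45.6866

$45.69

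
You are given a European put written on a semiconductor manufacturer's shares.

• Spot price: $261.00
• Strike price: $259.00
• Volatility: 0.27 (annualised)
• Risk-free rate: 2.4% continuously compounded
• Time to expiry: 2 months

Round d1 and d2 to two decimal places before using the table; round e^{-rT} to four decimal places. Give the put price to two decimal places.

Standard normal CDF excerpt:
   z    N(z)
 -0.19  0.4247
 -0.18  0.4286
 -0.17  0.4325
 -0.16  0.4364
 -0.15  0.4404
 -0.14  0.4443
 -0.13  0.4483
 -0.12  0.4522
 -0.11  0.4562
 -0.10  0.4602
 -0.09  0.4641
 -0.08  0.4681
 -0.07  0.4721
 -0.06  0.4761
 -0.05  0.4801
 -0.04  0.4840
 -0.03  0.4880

T = 0.1667;  σ√T = 0.1102
d₁ = [ln(261/259) + (0.024 + 0.27²/2)·0.1667] / 0.1102 = [0.0077 + 0.0101] / 0.1102 = 0.1612 ⇒ 0.16
d₂ = d₁ − σ√T = 0.1612 − 0.1102 = 0.0510 ⇒ 0.05
exp(−rT) = exp(−0.024·0.1667) = 0.9960
N(−d₂) = N(-0.05) = 0.4801;  N(−d₁) = N(-0.16) = 0.4364
P = 259·0.9960·0.4801 − 261·0.4364 = 123.8485 − 113.9004 = 9.9481

$9.95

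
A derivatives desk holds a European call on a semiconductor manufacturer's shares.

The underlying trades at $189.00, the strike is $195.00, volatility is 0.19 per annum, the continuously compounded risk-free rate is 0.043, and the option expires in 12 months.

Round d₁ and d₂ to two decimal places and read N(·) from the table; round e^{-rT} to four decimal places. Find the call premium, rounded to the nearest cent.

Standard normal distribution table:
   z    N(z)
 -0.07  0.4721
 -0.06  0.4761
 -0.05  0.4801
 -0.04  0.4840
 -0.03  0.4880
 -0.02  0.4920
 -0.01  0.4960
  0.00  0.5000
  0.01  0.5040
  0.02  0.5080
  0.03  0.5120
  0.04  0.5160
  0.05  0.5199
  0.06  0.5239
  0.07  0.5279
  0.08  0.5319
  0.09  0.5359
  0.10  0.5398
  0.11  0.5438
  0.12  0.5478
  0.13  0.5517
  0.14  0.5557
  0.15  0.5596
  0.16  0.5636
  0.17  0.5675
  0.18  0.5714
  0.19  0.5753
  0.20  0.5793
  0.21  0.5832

$15.37

σ√T = 0.19·√1 = 0.1900
d₁ = [ln(189/195) + (0.043 + ½·0.19²)·1] / (σ√T) = (-0.0313 + 0.0610) / 0.1900 = 0.1568 ⇒ 0.16
d₂ = 0.1568 − 0.1900 = -0.0332 ⇒ -0.03
e^(−rT) = e^(−0.043·1) = 0.9579
N(d₁) = N(0.16) = 0.5636;  N(d₂) = N(-0.03) = 0.4880
C = 189·0.5636 − 195·0.9579·0.4880 = 106.5204 − 91.1538 = 15.3666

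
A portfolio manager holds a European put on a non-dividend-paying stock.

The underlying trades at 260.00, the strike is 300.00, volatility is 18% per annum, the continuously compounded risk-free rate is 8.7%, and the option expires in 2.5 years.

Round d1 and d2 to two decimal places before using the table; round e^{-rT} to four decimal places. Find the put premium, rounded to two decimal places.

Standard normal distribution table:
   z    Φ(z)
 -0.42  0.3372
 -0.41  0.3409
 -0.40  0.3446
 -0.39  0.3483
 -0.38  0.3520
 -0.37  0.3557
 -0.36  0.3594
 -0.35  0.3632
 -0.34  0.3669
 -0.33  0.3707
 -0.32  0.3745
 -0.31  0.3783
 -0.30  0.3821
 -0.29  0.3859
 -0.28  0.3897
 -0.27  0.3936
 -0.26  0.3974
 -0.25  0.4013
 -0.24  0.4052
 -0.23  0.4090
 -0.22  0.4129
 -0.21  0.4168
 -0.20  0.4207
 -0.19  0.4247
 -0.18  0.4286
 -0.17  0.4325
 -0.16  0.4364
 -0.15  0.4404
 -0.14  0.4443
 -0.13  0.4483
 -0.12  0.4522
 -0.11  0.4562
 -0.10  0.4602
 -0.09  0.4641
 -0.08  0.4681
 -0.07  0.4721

19.54

T = 2.5;  σ√T = 0.2846
d₁ = [ln(260/300) + (0.087 + ½·0.18²)·2.5] / (σ√T) = (-0.1431 + 0.2580) / 0.2846 = 0.4037 ⇒ 0.40
d₂ = 0.4037 − 0.2846 = 0.1191 ⇒ 0.12
exp(−rT) = exp(−0.087·2.5) = 0.8045
N(−d₂) = N(-0.12) = 0.4522;  N(−d₁) = N(-0.40) = 0.3446
P = 300·0.8045·0.4522 − 260·0.3446 = 109.1385 − 89.5960 = 19.5425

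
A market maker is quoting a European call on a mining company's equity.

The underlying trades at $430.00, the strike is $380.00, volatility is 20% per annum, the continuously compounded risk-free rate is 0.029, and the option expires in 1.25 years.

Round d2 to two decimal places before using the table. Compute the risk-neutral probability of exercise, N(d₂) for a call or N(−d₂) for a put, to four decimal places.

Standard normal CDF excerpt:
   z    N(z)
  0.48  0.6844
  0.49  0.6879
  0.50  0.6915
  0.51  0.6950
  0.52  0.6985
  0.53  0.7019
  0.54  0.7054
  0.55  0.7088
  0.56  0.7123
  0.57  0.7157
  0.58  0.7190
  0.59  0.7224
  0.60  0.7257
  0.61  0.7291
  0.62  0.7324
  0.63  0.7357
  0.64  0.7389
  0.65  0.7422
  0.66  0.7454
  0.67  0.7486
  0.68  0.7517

σ√T = 0.2 × 1.1180 = 0.2236
d₁ = [ln(430/380) + (0.029 + ½·0.2²)·1.25] / (σ√T) = (0.1236 + 0.0612) / 0.2236 = 0.8267 which rounds to 0.83
d₂ = 0.8267 − 0.2236 = 0.6031 which rounds to 0.60
Pr(exercise) under Q = N(d₂) = 0.7257

0.7257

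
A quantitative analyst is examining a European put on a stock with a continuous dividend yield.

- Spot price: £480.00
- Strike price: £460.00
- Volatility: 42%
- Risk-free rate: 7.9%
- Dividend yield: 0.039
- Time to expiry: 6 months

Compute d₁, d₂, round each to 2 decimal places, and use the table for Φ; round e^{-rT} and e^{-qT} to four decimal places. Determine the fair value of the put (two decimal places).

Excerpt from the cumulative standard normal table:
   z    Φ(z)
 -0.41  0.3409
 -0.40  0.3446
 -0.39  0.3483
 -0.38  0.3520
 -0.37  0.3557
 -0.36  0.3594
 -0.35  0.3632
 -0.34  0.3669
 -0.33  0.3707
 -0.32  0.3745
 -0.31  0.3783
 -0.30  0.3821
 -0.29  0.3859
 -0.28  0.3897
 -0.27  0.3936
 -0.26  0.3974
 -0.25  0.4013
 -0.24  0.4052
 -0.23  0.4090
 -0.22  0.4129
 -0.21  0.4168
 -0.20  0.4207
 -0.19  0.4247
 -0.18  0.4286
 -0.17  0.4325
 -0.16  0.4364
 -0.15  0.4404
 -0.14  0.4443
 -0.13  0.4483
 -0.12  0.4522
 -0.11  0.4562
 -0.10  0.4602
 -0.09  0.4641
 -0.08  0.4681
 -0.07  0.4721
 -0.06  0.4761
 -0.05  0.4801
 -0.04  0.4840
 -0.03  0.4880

σ√T = 0.42·√0.5 = 0.2970
d₁ = [ln(480/460) + (0.079 − 0.039 + 0.42²/2)·0.5] / 0.2970 = [0.0426 + 0.0641] / 0.2970 = 0.3591 which rounds to 0.36
d₂ = d₁ − σ√T = 0.3591 − 0.2970 = 0.0622 which rounds to 0.06
exp(−qT) = exp(−0.039·0.5) = 0.9807;  exp(−rT) = exp(−0.079·0.5) = 0.9613
N(−d₂) = N(-0.06) = 0.4761;  N(−d₁) = N(-0.36) = 0.3594
P = 460·0.9613·0.4761 − 480·0.9807·0.3594 = 210.5305 − 169.1825 = 41.3479

£41.35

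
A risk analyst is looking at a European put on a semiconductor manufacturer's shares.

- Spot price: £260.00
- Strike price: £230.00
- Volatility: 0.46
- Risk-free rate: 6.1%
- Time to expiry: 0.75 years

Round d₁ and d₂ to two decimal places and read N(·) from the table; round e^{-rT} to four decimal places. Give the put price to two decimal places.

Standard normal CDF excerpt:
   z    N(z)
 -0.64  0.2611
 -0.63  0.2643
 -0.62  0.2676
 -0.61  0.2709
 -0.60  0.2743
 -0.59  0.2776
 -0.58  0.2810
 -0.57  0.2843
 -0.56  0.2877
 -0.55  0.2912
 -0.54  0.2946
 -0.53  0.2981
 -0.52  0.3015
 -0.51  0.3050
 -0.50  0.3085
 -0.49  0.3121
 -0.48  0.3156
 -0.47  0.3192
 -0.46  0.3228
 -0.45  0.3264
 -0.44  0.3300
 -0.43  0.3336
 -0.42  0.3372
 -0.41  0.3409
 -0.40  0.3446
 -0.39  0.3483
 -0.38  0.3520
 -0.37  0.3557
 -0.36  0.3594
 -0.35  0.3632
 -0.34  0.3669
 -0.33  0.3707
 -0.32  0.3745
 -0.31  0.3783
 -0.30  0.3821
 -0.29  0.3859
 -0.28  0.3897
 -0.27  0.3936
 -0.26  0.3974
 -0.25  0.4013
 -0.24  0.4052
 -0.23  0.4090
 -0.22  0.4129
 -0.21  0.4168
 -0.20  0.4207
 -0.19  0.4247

£21.15

T = 0.75;  σ√T = 0.3984
d₁ = [ln(260/230) + (0.061 + ½·0.46²)·0.75] / (σ√T) = (0.1226 + 0.1251) / 0.3984 = 0.6218 ⇒ 0.62
d₂ = 0.6218 − 0.3984 = 0.2234 ⇒ 0.22
e^(−rT) = e^(−0.061·0.75) = 0.9553
N(−d₂) = N(-0.22) = 0.4129;  N(−d₁) = N(-0.62) = 0.2676
P = 230·0.9553·0.4129 − 260·0.2676 = 90.7220 − 69.5760 = 21.1460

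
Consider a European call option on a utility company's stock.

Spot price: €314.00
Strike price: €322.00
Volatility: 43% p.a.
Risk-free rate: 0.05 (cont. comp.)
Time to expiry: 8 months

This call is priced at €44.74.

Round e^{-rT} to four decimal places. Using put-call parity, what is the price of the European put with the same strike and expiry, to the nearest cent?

€42.18

e^(−rT) = e^(−0.05·0.6667) = 0.9672
Put-call parity: C − P = S − K·e^(−rT) = 314 − 322·0.9672 = 314 − 311.4384 = 2.5616
P = C − (C − P) = 44.74 − (2.5616) = 42.1784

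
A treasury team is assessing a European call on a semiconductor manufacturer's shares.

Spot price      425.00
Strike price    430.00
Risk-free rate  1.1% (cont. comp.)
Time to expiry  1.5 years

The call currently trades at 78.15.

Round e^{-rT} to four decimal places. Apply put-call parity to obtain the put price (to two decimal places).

76.10

exp(−rT) = exp(−0.011·1.5) = 0.9836
Put-call parity: C − P = S − K·e^(−rT) = 425 − 430·0.9836 = 425 − 422.9480 = 2.0520
P = C − (C − P) = 78.15 − (2.0520) = 76.0980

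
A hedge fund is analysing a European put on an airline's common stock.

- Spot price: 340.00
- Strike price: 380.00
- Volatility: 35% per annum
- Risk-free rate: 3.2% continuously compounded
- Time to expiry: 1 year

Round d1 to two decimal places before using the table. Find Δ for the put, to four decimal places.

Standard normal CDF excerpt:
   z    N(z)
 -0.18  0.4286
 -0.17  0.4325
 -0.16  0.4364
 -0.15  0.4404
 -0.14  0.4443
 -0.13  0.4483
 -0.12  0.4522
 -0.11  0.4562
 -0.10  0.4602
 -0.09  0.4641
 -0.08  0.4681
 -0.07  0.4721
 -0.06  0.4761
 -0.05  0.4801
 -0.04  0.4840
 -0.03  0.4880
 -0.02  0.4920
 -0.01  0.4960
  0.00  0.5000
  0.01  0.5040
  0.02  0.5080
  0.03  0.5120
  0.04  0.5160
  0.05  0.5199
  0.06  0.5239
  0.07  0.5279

σ√T = 0.35·√1 = 0.3500
ln(S/K) + (r + σ²/2)T = ln(340/380) + (0.032 + 0.35²/2)·1 = -0.1112 + 0.0932 = -0.0180
d₁ = -0.0180 / 0.3500 = -0.0514 ⇒ -0.05
N(d₁) = N(-0.05) = 0.4801
Δ_put = N(d₁) − 1 = 0.4801 − 1 = -0.5199

-0.5199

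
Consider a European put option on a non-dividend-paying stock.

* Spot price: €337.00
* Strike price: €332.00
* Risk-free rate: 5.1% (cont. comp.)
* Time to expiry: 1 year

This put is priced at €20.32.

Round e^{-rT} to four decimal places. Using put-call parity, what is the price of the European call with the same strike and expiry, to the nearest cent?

e^(−rT) = e^(−0.051·1) = 0.9503
Put-call parity: C − P = S − K·e^(−rT) = 337 − 332·0.9503 = 337 − 315.4996 = 21.5004
C = P + (C − P) = 20.32 + (21.5004) = 41.8204

€41.82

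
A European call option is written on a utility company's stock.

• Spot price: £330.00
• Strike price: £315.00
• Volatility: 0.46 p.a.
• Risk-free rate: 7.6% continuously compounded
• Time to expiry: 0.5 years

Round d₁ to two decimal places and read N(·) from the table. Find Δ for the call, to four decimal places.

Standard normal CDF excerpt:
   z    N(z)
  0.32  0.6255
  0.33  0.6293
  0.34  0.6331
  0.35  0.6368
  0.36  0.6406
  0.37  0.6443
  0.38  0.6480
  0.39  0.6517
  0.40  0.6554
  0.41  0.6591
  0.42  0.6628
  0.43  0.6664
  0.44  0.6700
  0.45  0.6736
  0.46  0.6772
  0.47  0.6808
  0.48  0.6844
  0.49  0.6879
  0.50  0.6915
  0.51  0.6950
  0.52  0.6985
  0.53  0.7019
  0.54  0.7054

T = 0.5;  σ√T = 0.3253
ln(S/K) + (r + σ²/2)T = ln(330/315) + (0.076 + 0.46²/2)·0.5 = 0.0465 + 0.0909 = 0.1374
d₁ = 0.1374 / 0.3253 = 0.4225 which rounds to 0.42
N(d₁) = N(0.42) = 0.6628
Δ_call = N(d₁) = 0.6628

0.6628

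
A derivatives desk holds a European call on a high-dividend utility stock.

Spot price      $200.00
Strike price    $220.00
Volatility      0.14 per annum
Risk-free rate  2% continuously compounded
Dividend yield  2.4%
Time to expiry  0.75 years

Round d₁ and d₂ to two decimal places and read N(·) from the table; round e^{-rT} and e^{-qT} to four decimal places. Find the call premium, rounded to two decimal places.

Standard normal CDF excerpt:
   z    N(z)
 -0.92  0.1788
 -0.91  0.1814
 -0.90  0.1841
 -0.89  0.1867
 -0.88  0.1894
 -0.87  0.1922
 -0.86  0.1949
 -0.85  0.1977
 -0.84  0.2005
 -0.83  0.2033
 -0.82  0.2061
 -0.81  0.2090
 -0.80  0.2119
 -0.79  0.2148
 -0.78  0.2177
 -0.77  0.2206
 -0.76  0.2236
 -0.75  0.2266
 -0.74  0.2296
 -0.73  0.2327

$2.86

σ√T = 0.14·√0.75 = 0.1212
d₁ = [ln(200/220) + (0.02 − 0.024 + 0.14²/2)·0.75] / 0.1212 = [-0.0953 + 0.0044] / 0.1212 = -0.7502 ≈ -0.75
d₂ = d₁ − σ√T = -0.7502 − 0.1212 = -0.8715 ≈ -0.87
e^(−qT) = e^(−0.024·0.75) = 0.9822;  e^(−rT) = e^(−0.02·0.75) = 0.9851
N(d₁) = N(-0.75) = 0.2266;  N(d₂) = N(-0.87) = 0.1922
C = 200·0.9822·0.2266 − 220·0.9851·0.1922 = 44.5133 − 41.6540 = 2.8593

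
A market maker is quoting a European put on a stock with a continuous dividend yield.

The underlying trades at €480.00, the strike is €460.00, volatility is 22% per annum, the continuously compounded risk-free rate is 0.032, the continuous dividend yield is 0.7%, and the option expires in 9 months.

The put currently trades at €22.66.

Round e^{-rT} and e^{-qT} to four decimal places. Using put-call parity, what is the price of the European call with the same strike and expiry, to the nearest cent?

exp(−qT) = exp(−0.007·0.75) = 0.9948;  exp(−rT) = exp(−0.032·0.75) = 0.9763
Put-call parity: C − P = S·e^(−qT) − K·e^(−rT) = 480·0.9948 − 460·0.9763 = 477.5040 − 449.0980 = 28.4060
C = P + (C − P) = 22.66 + (28.4060) = 51.0660

€51.07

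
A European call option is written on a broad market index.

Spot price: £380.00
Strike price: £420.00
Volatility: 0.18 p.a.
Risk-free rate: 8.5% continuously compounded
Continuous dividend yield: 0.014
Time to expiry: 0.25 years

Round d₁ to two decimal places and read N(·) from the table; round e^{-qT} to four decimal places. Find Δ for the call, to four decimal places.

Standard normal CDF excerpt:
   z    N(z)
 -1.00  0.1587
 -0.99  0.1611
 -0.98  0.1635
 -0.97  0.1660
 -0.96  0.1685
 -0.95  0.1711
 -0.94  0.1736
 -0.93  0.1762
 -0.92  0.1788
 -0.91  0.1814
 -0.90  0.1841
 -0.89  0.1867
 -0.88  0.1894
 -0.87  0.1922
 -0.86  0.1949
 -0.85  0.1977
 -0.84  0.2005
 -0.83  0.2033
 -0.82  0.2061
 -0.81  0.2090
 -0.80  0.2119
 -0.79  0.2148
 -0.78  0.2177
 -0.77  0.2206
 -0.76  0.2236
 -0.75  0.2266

0.1915

σ√T = 0.18·√0.25 = 0.0900
ln(S/K) + (r − q + σ²/2)T = ln(380/420) + (0.085 − 0.014 + 0.18²/2)·0.25 = -0.1001 + 0.0218 = -0.0783
d₁ = -0.0783 / 0.0900 = -0.8698 ≈ -0.87
N(d₁) = N(-0.87) = 0.1922
Δ_call = e^(−qT)·N(d₁) = 0.9965·0.1922 = 0.1915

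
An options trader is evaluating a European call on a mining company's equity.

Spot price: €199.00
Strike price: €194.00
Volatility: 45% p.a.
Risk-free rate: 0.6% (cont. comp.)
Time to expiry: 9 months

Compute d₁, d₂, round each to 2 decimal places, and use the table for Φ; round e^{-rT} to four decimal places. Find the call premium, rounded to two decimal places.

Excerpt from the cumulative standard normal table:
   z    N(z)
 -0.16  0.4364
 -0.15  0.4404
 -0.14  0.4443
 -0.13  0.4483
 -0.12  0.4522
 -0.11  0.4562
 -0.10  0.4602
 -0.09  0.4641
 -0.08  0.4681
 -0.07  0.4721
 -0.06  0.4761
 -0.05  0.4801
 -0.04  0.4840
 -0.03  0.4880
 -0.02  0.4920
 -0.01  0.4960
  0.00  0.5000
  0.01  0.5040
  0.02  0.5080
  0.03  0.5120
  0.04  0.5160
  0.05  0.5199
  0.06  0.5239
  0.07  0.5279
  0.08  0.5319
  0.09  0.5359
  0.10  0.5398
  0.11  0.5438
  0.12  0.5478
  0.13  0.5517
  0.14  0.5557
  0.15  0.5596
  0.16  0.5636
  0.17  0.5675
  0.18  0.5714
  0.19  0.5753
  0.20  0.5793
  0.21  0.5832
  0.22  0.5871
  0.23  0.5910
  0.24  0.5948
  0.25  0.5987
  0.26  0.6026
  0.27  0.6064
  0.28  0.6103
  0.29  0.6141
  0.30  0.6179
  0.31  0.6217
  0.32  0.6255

σ√T = 0.45 × 0.8660 = 0.3897
d₁ = [ln(199/194) + (0.006 + 0.45²/2)·0.75] / 0.3897 = [0.0254 + 0.0804] / 0.3897 = 0.2717 which rounds to 0.27
d₂ = d₁ − σ√T = 0.2717 − 0.3897 = -0.1180 which rounds to -0.12
e^(−rT) = e^(−0.006·0.75) = 0.9955
N(d₁) = N(0.27) = 0.6064;  N(d₂) = N(-0.12) = 0.4522
C = 199·0.6064 − 194·0.9955·0.4522 = 120.6736 − 87.3320 = 33.3416

€33.34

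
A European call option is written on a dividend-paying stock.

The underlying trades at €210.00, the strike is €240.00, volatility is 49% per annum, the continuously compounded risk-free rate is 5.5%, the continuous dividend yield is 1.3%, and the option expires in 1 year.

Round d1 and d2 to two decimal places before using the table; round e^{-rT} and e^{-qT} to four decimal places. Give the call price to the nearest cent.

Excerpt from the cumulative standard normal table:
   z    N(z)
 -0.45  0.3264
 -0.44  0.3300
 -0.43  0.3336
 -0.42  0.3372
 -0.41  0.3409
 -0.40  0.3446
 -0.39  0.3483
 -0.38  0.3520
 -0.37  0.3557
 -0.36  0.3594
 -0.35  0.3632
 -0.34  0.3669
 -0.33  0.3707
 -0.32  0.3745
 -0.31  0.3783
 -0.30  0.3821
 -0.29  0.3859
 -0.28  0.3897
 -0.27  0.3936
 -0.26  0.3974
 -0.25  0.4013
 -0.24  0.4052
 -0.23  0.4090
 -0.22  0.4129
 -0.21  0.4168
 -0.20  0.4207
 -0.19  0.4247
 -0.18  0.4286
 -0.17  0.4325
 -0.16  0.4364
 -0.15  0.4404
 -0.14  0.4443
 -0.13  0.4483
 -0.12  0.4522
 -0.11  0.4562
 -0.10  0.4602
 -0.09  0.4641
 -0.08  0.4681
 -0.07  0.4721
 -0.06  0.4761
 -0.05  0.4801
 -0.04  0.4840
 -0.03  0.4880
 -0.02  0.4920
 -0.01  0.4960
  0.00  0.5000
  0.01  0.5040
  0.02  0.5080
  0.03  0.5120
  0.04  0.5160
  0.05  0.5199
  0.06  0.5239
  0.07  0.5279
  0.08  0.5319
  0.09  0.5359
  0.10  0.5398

T = 1;  σ√T = 0.4900
d₁ = [ln(210/240) + (0.055 − 0.013 + 0.49²/2)·1] / 0.4900 = [-0.1335 + 0.1620] / 0.4900 = 0.0582 which rounds to 0.06
d₂ = d₁ − σ√T = 0.0582 − 0.4900 = -0.4318 which rounds to -0.43
e^(−qT) = e^(−0.013·1) = 0.9871;  e^(−rT) = e^(−0.055·1) = 0.9465
N(d₁) = N(0.06) = 0.5239;  N(d₂) = N(-0.43) = 0.3336
C = 210·0.9871·0.5239 − 240·0.9465·0.3336 = 108.5998 − 75.7806 = 32.8192

€32.82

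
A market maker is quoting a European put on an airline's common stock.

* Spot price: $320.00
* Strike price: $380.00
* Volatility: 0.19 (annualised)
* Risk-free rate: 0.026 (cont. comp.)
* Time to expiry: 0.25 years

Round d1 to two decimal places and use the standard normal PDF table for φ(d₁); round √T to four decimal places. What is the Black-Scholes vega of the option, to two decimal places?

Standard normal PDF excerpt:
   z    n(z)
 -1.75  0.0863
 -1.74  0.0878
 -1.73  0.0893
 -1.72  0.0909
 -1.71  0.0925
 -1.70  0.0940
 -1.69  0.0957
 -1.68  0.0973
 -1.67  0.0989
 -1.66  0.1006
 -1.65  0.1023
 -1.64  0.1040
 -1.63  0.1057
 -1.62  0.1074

15.31

σ√T = 0.19·√0.25 = 0.0950
d₁ = [ln(320/380) + (0.026 + 0.19²/2)·0.25] / 0.0950 = [-0.1719 + 0.0110] / 0.0950 = -1.6930 ⇒ -1.69
√T = √0.25 = 0.5000
φ(d₁) = φ(-1.69) = 0.0957
vega = S·φ(d₁)·√T = 320·0.0957·0.5000 = 15.3120
(The call has the same vega.)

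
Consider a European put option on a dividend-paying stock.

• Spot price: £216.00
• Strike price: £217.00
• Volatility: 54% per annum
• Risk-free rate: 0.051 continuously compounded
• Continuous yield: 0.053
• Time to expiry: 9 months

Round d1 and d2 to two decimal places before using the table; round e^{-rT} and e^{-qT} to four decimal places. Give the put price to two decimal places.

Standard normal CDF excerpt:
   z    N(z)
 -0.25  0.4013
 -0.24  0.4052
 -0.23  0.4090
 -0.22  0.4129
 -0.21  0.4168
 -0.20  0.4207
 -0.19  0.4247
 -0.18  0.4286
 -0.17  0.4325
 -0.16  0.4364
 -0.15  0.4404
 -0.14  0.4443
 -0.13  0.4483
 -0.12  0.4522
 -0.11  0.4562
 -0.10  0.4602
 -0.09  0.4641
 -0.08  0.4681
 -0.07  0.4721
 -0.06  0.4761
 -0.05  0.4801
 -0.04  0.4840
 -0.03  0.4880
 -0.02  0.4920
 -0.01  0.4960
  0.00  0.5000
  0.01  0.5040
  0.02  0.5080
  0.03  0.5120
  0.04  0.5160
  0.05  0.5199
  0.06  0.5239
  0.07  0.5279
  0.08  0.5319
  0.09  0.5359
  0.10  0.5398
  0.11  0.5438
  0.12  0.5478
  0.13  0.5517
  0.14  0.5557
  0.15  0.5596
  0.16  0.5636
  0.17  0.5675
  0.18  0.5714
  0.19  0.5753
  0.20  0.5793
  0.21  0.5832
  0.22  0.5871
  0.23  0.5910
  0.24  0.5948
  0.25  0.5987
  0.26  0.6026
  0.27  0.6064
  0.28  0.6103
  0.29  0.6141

£39.34

T = 0.75;  σ√T = 0.4677
d₁ = [ln(216/217) + (0.051 − 0.053 + 0.54²/2)·0.75] / 0.4677 = [-0.0046 + 0.1079] / 0.4677 = 0.2207 → 0.22
d₂ = d₁ − σ√T = 0.2207 − 0.4677 = -0.2469 → -0.25
e^(−qT) = e^(−0.053·0.75) = 0.9610;  e^(−rT) = e^(−0.051·0.75) = 0.9625
N(−d₂) = N(0.25) = 0.5987;  N(−d₁) = N(-0.22) = 0.4129
P = 217·0.9625·0.5987 − 216·0.9610·0.4129 = 125.0460 − 85.7081 = 39.3378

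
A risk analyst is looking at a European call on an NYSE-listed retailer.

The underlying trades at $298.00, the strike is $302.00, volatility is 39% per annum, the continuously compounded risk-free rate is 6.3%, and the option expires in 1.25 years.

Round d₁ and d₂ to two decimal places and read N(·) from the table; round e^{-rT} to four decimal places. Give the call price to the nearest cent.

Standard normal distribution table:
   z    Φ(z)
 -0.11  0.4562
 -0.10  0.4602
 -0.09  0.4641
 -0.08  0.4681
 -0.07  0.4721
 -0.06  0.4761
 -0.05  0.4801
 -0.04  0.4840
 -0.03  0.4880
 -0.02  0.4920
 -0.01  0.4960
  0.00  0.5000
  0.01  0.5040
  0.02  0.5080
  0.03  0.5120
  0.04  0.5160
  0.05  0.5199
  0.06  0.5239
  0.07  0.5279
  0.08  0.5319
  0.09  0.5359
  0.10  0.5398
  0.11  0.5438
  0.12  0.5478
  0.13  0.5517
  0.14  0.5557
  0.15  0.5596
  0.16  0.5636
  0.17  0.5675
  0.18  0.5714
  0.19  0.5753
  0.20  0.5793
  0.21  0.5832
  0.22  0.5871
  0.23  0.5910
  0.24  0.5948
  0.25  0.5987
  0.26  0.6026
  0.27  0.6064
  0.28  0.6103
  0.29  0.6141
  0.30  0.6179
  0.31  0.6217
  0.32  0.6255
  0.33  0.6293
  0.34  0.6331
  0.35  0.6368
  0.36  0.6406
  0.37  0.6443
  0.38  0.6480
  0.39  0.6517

T = 1.25;  σ√T = 0.4360
d₁ = [ln(298/302) + (0.063 + 0.39²/2)·1.25] / 0.4360 = [-0.0133 + 0.1738] / 0.4360 = 0.3680 ≈ 0.37
d₂ = d₁ − σ√T = 0.3680 − 0.4360 = -0.0680 ≈ -0.07
exp(−rT) = exp(−0.063·1.25) = 0.9243
C = 298·N(0.37) − 302·0.9243·N(-0.07) = 298·0.6443 − 302·0.9243·0.4721 = 192.0014 − 131.7813 = 60.2201

$60.22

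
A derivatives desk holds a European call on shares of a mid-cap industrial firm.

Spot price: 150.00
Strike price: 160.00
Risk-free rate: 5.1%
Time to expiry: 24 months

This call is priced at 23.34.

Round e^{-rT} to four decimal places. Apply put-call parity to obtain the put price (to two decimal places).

17.82

e^(−rT) = e^(−0.051·2) = 0.9030
Put-call parity: C − P = S − K·e^(−rT) = 150 − 160·0.9030 = 150 − 144.4800 = 5.5200
P = C − (C − P) = 23.34 − (5.5200) = 17.8200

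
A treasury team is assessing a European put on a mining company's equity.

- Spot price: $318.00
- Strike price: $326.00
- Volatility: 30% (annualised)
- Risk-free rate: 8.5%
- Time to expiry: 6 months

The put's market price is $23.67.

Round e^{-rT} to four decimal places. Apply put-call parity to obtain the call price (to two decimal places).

$29.23

e^(−rT) = e^(−0.085·0.5) = 0.9584
Put-call parity: C − P = S − K·e^(−rT) = 318 − 326·0.9584 = 318 − 312.4384 = 5.5616
C = P + (C − P) = 23.67 + (5.5616) = 29.2316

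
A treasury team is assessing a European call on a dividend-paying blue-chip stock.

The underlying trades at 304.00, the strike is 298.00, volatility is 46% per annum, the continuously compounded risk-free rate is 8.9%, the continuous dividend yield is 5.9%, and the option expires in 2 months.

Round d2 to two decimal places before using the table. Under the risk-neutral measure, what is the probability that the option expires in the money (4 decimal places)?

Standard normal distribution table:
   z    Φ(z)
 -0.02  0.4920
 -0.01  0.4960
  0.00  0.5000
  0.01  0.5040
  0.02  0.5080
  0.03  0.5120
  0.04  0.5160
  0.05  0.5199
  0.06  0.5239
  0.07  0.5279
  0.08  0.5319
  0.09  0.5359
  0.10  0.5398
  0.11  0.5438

0.5160

T = 0.1667;  σ√T = 0.1878
ln(S/K) + (r − q + σ²/2)T = ln(304/298) + (0.089 − 0.059 + 0.46²/2)·0.1667 = 0.0199 + 0.0226 = 0.0426
d₁ = 0.0426 / 0.1878 = 0.2267 ⇒ 0.23
d₂ = d₁ − σ√T = 0.2267 − 0.1878 = 0.0389 ⇒ 0.04
Risk-neutral Pr[S_T > K] = N(d₂) = N(0.04) = 0.5160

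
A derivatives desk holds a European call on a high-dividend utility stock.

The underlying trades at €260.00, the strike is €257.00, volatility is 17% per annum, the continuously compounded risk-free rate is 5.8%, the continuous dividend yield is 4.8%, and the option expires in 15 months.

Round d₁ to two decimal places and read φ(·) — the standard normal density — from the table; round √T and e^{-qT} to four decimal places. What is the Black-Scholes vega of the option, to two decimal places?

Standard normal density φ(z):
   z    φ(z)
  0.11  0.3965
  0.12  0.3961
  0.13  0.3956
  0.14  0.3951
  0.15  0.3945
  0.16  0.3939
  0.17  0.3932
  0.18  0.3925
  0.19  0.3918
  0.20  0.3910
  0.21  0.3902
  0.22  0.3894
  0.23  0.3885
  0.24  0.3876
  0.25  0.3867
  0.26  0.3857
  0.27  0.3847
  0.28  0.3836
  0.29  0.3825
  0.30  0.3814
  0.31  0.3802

T = 1.25;  σ√T = 0.1901
d₁ = [ln(260/257) + (0.058 − 0.048 + ½·0.17²)·1.25] / (σ√T) = (0.0116 + 0.0306) / 0.1901 = 0.2219 ⇒ 0.22
√T = √1.25 = 1.1180
φ(d₁) = φ(0.22) = 0.3894
e^(−qT) = e^(−0.048·1.25) = 0.9418
vega = S·e^(−qT)·φ(d₁)·√T = 260·0.9418·0.3894·1.1180 = 106.6031
(The put has the same vega.)

106.60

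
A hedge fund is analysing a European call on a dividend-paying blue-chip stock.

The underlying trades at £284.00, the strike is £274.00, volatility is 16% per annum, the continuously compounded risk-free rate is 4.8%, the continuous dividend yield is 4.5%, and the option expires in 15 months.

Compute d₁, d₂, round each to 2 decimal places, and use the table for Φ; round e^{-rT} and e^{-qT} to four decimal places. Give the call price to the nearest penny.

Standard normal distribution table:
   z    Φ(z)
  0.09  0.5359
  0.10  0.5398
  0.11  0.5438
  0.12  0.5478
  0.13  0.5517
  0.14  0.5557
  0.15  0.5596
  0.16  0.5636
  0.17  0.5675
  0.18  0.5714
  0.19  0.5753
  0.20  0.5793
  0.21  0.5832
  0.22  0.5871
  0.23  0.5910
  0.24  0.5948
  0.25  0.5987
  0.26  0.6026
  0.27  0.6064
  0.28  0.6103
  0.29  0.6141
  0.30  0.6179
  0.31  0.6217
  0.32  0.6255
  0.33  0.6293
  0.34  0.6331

σ√T = 0.16 × 1.1180 = 0.1789
d₁ = [ln(284/274) + (0.048 − 0.045 + ½·0.16²)·1.25] / (σ√T) = (0.0358 + 0.0198) / 0.1789 = 0.3108 → 0.31
d₂ = 0.3108 − 0.1789 = 0.1319 → 0.13
e^(−qT) = e^(−0.045·1.25) = 0.9453;  e^(−rT) = e^(−0.048·1.25) = 0.9418
C = 284·0.9453·N(0.31) − 274·0.9418·N(0.13) = 284·0.9453·0.6217 − 274·0.9418·0.5517 = 166.9048 − 142.3680 = 24.5369

£24.54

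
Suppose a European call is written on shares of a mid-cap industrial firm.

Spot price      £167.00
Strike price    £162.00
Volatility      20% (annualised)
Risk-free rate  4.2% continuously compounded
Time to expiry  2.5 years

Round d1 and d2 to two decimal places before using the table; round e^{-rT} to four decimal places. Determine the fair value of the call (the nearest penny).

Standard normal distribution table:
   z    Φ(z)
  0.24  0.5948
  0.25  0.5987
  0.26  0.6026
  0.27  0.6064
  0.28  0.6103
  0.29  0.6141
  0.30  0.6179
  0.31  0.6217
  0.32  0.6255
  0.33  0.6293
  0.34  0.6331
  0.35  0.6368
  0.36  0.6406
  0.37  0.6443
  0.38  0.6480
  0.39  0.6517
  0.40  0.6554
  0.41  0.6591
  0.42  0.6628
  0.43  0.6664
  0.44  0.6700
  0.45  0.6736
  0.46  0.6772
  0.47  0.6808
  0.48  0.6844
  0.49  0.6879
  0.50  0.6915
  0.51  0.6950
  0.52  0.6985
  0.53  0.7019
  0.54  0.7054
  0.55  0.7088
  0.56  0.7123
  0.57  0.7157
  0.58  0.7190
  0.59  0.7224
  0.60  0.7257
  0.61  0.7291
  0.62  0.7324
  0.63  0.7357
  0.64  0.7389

T = 2.5;  σ√T = 0.3162
d₁ = [ln(167/162) + (0.042 + 0.2²/2)·2.5] / 0.3162 = [0.0304 + 0.1550] / 0.3162 = 0.5863 ⇒ 0.59
d₂ = d₁ − σ√T = 0.5863 − 0.3162 = 0.2701 ⇒ 0.27
exp(−rT) = exp(−0.042·2.5) = 0.9003
C = 167·N(0.59) − 162·0.9003·N(0.27) = 167·0.7224 − 162·0.9003·0.6064 = 120.6408 − 88.4426 = 32.1982

£32.20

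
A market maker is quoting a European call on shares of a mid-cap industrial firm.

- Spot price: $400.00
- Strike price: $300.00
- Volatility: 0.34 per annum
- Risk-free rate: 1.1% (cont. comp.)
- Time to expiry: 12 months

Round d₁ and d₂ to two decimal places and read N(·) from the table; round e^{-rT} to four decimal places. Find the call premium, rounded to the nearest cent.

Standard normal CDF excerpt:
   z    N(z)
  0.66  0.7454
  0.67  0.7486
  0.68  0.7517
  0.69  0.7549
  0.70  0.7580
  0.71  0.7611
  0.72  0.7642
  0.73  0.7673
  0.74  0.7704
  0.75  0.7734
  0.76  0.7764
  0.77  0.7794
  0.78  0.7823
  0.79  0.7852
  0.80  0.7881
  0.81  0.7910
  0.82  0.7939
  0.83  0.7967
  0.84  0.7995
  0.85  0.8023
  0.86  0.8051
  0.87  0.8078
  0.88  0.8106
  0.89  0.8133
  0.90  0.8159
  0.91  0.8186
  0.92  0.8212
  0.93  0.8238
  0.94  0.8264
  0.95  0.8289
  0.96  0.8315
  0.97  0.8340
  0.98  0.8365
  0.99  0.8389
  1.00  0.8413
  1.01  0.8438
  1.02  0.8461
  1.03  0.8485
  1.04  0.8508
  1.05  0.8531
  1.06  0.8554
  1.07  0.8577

$115.40

σ√T = 0.34 × 1.0000 = 0.3400
d₁ = [ln(400/300) + (0.011 + 0.34²/2)·1] / 0.3400 = [0.2877 + 0.0688] / 0.3400 = 1.0485 ≈ 1.05
d₂ = d₁ − σ√T = 1.0485 − 0.3400 = 0.7085 ≈ 0.71
exp(−rT) = exp(−0.011·1) = 0.9891
C = 400·N(1.05) − 300·0.9891·N(0.71) = 400·0.8531 − 300·0.9891·0.7611 = 341.2400 − 225.8412 = 115.3988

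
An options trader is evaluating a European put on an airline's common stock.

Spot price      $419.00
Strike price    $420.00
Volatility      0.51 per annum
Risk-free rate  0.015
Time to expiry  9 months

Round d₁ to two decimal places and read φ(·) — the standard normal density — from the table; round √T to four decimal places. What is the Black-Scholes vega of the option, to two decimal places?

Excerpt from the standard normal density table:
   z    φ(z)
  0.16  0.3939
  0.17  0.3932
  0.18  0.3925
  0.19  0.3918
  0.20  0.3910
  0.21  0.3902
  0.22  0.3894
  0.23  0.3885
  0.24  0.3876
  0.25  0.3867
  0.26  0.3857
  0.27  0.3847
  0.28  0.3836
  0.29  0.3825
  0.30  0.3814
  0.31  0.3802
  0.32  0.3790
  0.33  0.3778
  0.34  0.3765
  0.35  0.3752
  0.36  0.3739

140.64

σ√T = 0.51 × 0.8660 = 0.4417
ln(S/K) + (r + σ²/2)T = ln(419/420) + (0.015 + 0.51²/2)·0.75 = -0.0024 + 0.1088 = 0.1064
d₁ = 0.1064 / 0.4417 = 0.2409 ⇒ 0.24
√T = √0.75 = 0.8660
φ(d₁) = φ(0.24) = 0.3876
vega = S·φ(d₁)·√T = 419·0.3876·0.8660 = 140.6422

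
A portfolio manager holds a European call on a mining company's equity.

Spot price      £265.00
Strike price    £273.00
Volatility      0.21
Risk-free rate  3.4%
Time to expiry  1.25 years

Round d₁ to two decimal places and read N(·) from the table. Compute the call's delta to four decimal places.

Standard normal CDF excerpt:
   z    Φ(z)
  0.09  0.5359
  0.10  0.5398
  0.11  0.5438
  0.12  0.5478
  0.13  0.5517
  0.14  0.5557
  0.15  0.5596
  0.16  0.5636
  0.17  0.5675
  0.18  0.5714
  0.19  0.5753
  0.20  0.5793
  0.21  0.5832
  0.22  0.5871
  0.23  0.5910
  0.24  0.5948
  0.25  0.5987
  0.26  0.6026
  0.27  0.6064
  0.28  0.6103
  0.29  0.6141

T = 1.25;  σ√T = 0.2348
d₁ = [ln(265/273) + (0.034 + 0.21²/2)·1.25] / 0.2348 = [-0.0297 + 0.0701] / 0.2348 = 0.1717 → 0.17
N(d₁) = N(0.17) = 0.5675
Δ_call = N(d₁) = 0.5675

0.5675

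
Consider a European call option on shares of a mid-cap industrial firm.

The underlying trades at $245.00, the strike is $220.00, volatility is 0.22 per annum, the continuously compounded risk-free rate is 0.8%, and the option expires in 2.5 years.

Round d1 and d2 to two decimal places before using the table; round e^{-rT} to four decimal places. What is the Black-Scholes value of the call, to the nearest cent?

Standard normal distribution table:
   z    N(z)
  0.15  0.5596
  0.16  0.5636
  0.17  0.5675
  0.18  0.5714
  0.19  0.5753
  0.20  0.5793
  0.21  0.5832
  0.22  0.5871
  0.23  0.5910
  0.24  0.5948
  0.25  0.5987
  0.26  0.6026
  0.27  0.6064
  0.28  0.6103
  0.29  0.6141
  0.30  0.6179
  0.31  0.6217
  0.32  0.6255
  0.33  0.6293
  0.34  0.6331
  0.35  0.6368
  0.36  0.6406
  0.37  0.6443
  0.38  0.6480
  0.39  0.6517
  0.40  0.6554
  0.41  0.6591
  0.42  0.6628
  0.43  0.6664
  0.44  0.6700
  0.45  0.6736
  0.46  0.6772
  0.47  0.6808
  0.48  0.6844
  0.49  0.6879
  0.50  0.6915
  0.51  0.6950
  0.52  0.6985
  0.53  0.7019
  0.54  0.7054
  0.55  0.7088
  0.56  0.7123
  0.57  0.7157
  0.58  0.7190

$48.76

σ√T = 0.22·√2.5 = 0.3479
ln(S/K) + (r + σ²/2)T = ln(245/220) + (0.008 + 0.22²/2)·2.5 = 0.1076 + 0.0805 = 0.1881
d₁ = 0.1881 / 0.3479 = 0.5408 → 0.54
d₂ = d₁ − σ√T = 0.5408 − 0.3479 = 0.1930 → 0.19
exp(−rT) = exp(−0.008·2.5) = 0.9802
N(d₁) = N(0.54) = 0.7054;  N(d₂) = N(0.19) = 0.5753
C = 245·0.7054 − 220·0.9802·0.5753 = 172.8230 − 124.0600 = 48.7630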